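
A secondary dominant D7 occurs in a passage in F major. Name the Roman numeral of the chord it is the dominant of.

The chord is a dominant seventh chord on D.
A dominant resolves down a perfect fifth: D → G. In F major, G is scale degree 2, i.e. ii.

ii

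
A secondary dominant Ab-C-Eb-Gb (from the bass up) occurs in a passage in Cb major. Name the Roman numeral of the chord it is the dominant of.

ii

The chord is a dominant seventh chord on Ab.
A dominant resolves down a perfect fifth: Ab → Db. In Cb major, Db is scale degree 2, i.e. ii.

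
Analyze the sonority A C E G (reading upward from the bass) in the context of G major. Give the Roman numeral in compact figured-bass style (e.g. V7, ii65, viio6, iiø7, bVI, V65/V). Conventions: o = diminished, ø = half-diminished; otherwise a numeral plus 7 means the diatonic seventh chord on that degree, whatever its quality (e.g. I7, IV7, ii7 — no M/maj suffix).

The pitches A-C-E-G form a minor seventh chord rooted on A.
A is scale degree 2 in G major, and a minor seventh chord on that degree is written ii7.

ii7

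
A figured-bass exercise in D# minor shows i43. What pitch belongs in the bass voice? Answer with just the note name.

A#

i in D# minor has root D#; the chord is D#-F#-A#-C#.
The figure 43 means second inversion — the fifth is in the bass.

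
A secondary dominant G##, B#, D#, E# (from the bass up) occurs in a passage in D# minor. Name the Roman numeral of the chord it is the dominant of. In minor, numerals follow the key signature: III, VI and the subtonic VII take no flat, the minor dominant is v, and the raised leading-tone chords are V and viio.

The chord is a dominant seventh chord on E#.
A dominant resolves down a perfect fifth: E# → A#. In D# minor, A# is scale degree 5, i.e. V.

V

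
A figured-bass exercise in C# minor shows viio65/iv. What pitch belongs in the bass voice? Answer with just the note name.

G#

The applied chord viio65/iv is rooted on E#: E#-G#-B-D.
The figure 65 means first inversion — the third is in the bass.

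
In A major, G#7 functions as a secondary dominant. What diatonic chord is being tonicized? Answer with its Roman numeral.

iii

The chord is a dominant seventh chord on G#.
A dominant resolves down a perfect fifth: G# → C#. In A major, C# is scale degree 3, i.e. iii.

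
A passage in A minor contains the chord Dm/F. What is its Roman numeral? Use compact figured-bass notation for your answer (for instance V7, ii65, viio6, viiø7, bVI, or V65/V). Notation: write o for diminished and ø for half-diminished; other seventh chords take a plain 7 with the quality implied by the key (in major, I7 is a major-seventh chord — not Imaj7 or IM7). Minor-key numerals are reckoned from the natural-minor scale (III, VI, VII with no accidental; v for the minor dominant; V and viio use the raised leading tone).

iv6

The pitches D-F-A form a minor triad rooted on D.
In A minor, D is the subdominant; the diatonic minor triad there is iv.
With F in the bass the chord is in first inversion, so the figured bass is 6.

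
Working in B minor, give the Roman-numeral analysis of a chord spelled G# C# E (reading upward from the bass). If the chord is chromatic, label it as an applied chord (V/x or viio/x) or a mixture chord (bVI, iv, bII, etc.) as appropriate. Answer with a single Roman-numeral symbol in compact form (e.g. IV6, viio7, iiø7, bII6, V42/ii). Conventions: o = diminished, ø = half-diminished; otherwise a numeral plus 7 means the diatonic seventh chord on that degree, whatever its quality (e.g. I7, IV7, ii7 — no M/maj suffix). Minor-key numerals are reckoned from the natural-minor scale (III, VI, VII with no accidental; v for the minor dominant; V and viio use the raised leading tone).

Stacked in thirds the chord is C#-E-G#: a minor triad on C#.
C# is the second degree of B minor. This is the minor supertonic, borrowed from the parallel major (the Dorian ii).
With G# in the bass the chord is in second inversion, so the figured bass is 64.

ii64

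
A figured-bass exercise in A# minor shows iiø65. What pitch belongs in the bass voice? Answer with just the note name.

D#

iiø in A# minor has root B#; the chord is B#-D#-F#-A#.
The figure 65 means first inversion — the third is in the bass.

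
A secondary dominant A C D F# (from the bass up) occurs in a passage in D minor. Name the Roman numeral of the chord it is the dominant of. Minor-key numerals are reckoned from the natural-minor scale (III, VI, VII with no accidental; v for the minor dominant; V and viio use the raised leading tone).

The chord is a dominant seventh chord on D.
A dominant resolves down a perfect fifth: D → G. In D minor, G is scale degree 4, i.e. iv.

iv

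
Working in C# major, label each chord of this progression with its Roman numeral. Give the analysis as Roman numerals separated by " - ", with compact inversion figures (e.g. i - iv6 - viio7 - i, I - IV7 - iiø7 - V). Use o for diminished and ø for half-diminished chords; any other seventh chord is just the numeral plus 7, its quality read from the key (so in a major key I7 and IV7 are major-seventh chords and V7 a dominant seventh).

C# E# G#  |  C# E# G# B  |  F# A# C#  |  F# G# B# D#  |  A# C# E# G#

C#-E#-G#: root C# is the tonic; major triad there is I.
C#-E#-G#-B is the secondary dominant of IV (dominant seventh chord on C#): V7/IV.
F#-A#-C#: root F# is the subdominant; major triad there is IV.
F#-G#-B#-D#: dominant seventh chord on G# = scale degree 5 → V42.
A#-C#-E#-G# has root A#, degree 6 in C# major, so vi7.

I - V7/IV - IV - V42 - vi7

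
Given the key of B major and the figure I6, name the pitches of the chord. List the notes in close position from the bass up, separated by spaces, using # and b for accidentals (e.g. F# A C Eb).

The numeral's case and figure indicate a major triad. In B major its root, the first degree, is B.
Stacking thirds from B gives B-D#-F#.
With the 6 figure the chord is in first inversion; from the bass D# upward in close position it reads D#-F#-B.

D# F# B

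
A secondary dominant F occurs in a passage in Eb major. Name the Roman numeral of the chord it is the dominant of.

V

The chord is a major triad on F.
A dominant resolves down a perfect fifth: F → Bb. In Eb major, Bb is scale degree 5, i.e. V.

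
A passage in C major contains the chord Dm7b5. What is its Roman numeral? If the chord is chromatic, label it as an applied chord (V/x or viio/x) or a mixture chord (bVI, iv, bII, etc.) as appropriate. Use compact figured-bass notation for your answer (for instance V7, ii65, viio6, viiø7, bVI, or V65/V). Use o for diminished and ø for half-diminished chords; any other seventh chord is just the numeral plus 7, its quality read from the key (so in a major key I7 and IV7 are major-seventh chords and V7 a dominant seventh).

The pitches D-F-Ab-C form a half-diminished seventh chord rooted on D.
D is the second degree of C major. This is the half-diminished supertonic seventh, borrowed from the parallel minor.

iiø7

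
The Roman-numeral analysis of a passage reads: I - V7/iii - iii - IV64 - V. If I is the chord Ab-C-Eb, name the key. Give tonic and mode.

Ab major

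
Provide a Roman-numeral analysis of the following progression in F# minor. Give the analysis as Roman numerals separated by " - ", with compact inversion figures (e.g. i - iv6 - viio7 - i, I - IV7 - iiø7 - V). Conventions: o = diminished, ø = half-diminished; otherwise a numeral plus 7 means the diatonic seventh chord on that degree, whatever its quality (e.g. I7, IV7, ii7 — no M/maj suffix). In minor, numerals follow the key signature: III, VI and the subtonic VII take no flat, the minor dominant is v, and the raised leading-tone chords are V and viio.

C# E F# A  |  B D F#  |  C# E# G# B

C#-E-F#-A: minor seventh chord on F# = scale degree 1 → i43.
B-D-F# has root B, degree 4 in F# minor, so iv.
C#-E#-G#-B: dominant seventh chord on C# = scale degree 5 → V7.

i43 - iv - V7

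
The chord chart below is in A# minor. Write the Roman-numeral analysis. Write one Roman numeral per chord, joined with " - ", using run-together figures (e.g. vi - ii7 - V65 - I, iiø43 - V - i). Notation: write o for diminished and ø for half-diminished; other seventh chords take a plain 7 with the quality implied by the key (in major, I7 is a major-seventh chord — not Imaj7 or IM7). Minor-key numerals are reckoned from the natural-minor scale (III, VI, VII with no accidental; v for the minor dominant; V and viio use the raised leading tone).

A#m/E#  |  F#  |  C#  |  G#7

A#m/E#: root A# is the tonic; minor triad there is i64.
F#: major triad on F# = scale degree 6 → VI.
C#: root C# is the mediant; major triad there is III.
G#7 has root G#, degree 7 in A# minor, so VII7.

i64 - VI - III - VII7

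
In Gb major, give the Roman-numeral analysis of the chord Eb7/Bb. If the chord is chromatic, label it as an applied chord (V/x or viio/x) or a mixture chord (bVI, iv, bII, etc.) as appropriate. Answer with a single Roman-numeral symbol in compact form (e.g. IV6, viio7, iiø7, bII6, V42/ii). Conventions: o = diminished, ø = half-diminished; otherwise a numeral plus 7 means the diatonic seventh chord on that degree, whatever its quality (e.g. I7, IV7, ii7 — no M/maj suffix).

V43/ii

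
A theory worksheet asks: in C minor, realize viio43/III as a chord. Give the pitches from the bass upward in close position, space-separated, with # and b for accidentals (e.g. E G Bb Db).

Ab Cb D F

The slash marks an applied leading-tone chord: viio of III. In C minor, III is Eb, so the leading tone to it is D, a half step below.
Building a fully diminished seventh chord on D gives D-F-Ab-Cb.
The figured bass 43 indicates second inversion, placing the fifth (Ab) in the bass: Ab-Cb-D-F.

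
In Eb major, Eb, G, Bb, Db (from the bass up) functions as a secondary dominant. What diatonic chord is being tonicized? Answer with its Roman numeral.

The chord is a dominant seventh chord on Eb.
A dominant resolves down a perfect fifth: Eb → Ab. In Eb major, Ab is scale degree 4, i.e. IV.

IV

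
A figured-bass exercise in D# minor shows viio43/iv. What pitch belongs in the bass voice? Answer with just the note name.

The applied chord viio43/iv is rooted on F##: F##-A#-C#-E.
The figure 43 means second inversion — the fifth is in the bass.

C#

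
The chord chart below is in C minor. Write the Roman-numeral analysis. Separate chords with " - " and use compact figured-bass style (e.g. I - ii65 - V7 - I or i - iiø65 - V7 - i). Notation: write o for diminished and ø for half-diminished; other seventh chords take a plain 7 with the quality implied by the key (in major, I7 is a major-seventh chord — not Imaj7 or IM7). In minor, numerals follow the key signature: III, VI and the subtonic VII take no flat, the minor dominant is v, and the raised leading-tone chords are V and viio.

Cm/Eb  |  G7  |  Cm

i6 - V7 - i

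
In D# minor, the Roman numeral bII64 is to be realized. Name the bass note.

bII in D# minor has root E; the chord is E-G#-B.
The figure 64 means second inversion — the fifth is in the bass.

B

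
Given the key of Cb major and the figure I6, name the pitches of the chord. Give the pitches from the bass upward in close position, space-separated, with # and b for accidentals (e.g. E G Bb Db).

Eb Gb Cb

The numeral's case and figure indicate a major triad. In Cb major its root, the first degree, is Cb.
That chord is spelled Cb-Eb-Gb.
The figured bass 6 indicates first inversion, placing the third (Eb) in the bass: Eb-Gb-Cb.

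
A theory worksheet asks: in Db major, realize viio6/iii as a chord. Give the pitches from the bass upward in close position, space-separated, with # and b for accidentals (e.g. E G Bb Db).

G Bb E

The slash marks an applied leading-tone chord: viio of iii. In Db major, iii is F, so the leading tone to it is E, a half step below.
Building a diminished triad on E gives E-G-Bb.
With the 6 figure the chord is in first inversion; from the bass G upward in close position it reads G-Bb-E.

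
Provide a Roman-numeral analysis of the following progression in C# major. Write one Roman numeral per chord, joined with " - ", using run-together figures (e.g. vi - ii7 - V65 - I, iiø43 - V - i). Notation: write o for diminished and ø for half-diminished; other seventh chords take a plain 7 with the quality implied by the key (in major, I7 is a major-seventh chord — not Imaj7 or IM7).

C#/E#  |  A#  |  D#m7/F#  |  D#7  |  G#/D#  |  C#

I6 - V/ii - ii65 - V7/V - V64 - I

C#/E#: root C# is the tonic; major triad there is I6.
A#: chromatic; A# is V of ii, so V/ii.
D#m7/F#: root D# is the supertonic; minor seventh chord there is ii65.
D#7 is the secondary dominant of V (dominant seventh chord on D#): V7/V.
G#/D# has root G#, degree 5 in C# major, so V64.
C#: root C# is the tonic; major triad there is I.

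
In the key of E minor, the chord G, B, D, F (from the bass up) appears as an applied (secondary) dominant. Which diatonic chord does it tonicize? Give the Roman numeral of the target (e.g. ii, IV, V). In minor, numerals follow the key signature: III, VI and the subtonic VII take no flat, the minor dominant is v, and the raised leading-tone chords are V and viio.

The chord is a dominant seventh chord on G.
A dominant resolves down a perfect fifth: G → C. In E minor, C is scale degree 6, i.e. VI.

VI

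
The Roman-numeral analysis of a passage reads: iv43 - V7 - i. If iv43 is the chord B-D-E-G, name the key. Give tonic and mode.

The anchor chord is a minor seventh chord on E, labeled iv43.
iv43 on E implies E is the subdominant; that puts the tonic at B, and the lowercase numeral fits minor mode.

B minor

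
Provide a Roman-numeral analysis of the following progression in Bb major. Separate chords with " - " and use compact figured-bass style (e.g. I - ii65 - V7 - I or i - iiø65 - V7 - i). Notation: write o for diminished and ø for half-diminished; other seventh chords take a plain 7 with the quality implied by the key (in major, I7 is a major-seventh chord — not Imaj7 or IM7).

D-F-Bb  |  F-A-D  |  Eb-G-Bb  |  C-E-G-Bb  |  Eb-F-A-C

I6 - iii6 - IV - V7/V - V42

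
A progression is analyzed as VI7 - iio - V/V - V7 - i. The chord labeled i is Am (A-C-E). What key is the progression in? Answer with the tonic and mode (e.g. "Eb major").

A minor

The anchor chord is a minor triad on A, labeled i.
If A is scale degree 1 and the mode makes that degree carry a minor triad, the tonic is A and the mode is minor.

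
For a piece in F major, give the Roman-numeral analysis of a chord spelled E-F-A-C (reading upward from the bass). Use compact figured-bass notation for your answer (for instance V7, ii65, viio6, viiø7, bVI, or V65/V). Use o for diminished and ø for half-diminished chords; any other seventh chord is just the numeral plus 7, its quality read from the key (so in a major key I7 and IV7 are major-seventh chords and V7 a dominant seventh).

I42

The pitches F-A-C-E form a major seventh chord rooted on F.
In F major, F is the tonic; the diatonic major seventh chord there is I7.
With E in the bass the chord is in third inversion, so the figured bass is 42.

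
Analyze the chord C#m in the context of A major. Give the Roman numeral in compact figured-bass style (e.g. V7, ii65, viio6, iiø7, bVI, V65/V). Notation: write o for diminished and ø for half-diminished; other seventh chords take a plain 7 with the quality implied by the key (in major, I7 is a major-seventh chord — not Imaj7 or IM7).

iii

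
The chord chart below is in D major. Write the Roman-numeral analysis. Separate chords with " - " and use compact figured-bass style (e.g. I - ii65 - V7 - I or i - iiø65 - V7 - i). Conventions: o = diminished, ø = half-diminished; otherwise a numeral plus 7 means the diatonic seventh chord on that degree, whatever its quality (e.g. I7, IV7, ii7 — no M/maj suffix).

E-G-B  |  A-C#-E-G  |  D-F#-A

E-G-B has root E, degree 2 in D major, so ii.
A-C#-E-G: dominant seventh chord on A = scale degree 5 → V7.
D-F#-A: major triad on D = scale degree 1 → I.

ii - V7 - I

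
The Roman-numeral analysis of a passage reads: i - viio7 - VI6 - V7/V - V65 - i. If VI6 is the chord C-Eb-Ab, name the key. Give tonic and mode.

C minor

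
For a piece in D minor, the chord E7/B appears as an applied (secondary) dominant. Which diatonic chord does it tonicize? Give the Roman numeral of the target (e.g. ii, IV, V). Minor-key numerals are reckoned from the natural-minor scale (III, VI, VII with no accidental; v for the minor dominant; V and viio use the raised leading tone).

V

The chord is a dominant seventh chord on E.
A dominant resolves down a perfect fifth: E → A. In D minor, A is scale degree 5, i.e. V.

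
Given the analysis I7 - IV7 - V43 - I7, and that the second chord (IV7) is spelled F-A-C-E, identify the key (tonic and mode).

IV7 is given as F-A-C-E — a major seventh chord with root F.
IV7 on F implies F is the subdominant; that puts the tonic at C, and the uppercase numeral fits major mode.

C major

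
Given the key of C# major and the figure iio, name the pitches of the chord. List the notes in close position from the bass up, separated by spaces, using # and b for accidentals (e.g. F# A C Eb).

iio is the diminished supertonic triad, borrowed from the parallel minor. In C# major that root is D#.
So the chord is D#-F#-A.

D# F# A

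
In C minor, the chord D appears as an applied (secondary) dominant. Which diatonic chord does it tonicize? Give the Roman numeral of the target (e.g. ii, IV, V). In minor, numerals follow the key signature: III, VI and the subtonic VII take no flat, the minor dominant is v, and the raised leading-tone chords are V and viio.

The chord is a major triad on D.
A dominant resolves down a perfect fifth: D → G. In C minor, G is scale degree 5, i.e. V.

V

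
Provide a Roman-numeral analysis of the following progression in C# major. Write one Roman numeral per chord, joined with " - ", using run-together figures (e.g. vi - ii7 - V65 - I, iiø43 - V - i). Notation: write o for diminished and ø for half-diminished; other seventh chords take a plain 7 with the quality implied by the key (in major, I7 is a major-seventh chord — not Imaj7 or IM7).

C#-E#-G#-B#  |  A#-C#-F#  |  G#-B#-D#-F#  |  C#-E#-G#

C#-E#-G#-B#: major seventh chord on C# = scale degree 1 → I7.
A#-C#-F#: root F# is the subdominant; major triad there is IV6.
G#-B#-D#-F#: root G# is the dominant; dominant seventh chord there is V7.
C#-E#-G# has root C#, degree 1 in C# major, so I.

I7 - IV6 - V7 - I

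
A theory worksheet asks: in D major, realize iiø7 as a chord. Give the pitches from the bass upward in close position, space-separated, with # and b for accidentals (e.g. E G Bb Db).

Scale degree 2 in D major is E; here the chord built on it is altered to a half-diminished seventh chord. iiø7 is the half-diminished supertonic seventh, borrowed from the parallel minor.
So the chord is E-G-Bb-D, a half-diminished seventh chord.

E G Bb D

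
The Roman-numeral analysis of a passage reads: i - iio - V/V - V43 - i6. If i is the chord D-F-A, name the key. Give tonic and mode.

The chord Dm is a minor triad rooted on D; its label is i.
If D is scale degree 1 and the mode makes that degree carry a minor triad, the tonic is D and the mode is minor.

D minor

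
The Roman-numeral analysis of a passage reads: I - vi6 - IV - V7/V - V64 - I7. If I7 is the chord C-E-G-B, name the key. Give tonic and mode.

C major

The anchor chord is a major seventh chord on C, labeled I7.
If C is scale degree 1 and the mode makes that degree carry a major seventh chord, the tonic is C and the mode is major.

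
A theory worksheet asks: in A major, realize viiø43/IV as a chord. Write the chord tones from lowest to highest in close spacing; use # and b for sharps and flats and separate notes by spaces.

G B C# E

The slash marks an applied leading-tone chord: viio of IV. In A major, IV is D, so the leading tone to it is C#, a half step below.
Building a half-diminished seventh chord on C# gives C#-E-G-B.
With the 43 figure the chord is in second inversion; from the bass G upward in close position it reads G-B-C#-E.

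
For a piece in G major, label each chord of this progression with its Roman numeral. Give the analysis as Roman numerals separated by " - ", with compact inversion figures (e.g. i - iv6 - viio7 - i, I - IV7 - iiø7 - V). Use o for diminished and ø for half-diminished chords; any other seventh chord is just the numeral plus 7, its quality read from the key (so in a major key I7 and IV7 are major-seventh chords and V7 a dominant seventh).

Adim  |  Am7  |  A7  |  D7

iio - ii7 - V7/V - V7

Adim: A with this quality isn't in the key; it's iio, borrowed from the parallel minor.
Am7 has root A, degree 2 in G major, so ii7.
A7: a dominant seventh chord on A, the applied dominant of V → V7/V.
D7: root D is the dominant; dominant seventh chord there is V7.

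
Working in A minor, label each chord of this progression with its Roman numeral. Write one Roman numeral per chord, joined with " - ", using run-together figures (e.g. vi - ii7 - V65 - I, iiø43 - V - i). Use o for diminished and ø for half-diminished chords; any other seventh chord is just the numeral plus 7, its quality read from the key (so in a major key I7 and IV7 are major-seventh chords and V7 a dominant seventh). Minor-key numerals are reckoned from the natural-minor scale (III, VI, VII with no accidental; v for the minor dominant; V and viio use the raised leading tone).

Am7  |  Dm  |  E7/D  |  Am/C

i7 - iv - V42 - i6

Am7: root A is the tonic; minor seventh chord there is i7.
Dm: root D is the subdominant; minor triad there is iv.
E7/D: root E is the dominant; dominant seventh chord there is V42.
Am/C: root A is the tonic; minor triad there is i6.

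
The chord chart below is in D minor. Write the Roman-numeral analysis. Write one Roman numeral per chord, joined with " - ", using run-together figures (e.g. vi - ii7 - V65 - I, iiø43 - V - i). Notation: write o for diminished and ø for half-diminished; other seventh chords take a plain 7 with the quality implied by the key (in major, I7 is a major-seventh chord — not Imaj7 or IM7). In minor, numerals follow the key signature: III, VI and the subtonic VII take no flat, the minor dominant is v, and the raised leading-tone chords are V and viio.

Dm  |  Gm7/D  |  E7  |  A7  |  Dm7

i - iv43 - V7/V - V7 - i7

Dm: root D is the tonic; minor triad there is i.
Gm7/D: root G is the subdominant; minor seventh chord there is iv43.
E7: chromatic; E is V of V, so V7/V.
A7: root A is the dominant; dominant seventh chord there is V7.
Dm7: minor seventh chord on D = scale degree 1 → i7.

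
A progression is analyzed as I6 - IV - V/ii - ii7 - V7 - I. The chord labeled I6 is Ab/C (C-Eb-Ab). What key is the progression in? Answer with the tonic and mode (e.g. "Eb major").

Ab major

The anchor chord is a major triad on Ab, labeled I6.
If Ab is scale degree 1 and the mode makes that degree carry a major triad, the tonic is Ab and the mode is major.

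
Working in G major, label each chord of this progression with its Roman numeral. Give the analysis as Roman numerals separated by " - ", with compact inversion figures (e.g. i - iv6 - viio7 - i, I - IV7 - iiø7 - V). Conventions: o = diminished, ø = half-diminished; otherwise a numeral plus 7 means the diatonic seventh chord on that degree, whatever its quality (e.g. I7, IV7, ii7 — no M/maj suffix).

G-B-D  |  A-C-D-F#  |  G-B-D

I - V43 - I

G-B-D has root G, degree 1 in G major, so I.
A-C-D-F#: root D is the dominant; dominant seventh chord there is V43.
G-B-D: major triad on G = scale degree 1 → I.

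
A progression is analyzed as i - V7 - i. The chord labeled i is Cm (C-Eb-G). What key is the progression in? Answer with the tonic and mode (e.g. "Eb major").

i is given as C-Eb-G — a minor triad with root C.
If C is scale degree 1 and the mode makes that degree carry a minor triad, the tonic is C and the mode is minor.

C minor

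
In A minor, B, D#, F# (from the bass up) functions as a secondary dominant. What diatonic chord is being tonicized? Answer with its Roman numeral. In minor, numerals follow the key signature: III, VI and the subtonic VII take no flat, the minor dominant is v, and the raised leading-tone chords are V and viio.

V

The chord is a major triad on B.
A dominant resolves down a perfect fifth: B → E. In A minor, E is scale degree 5, i.e. V.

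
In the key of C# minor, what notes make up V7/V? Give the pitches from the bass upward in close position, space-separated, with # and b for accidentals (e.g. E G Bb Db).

D# F## A# C#

The slash means an applied dominant: we want the dominant of V. In C# minor, V is G# major, and its dominant is built on D#.
Building a dominant seventh chord on D# gives D#-F##-A#-C#.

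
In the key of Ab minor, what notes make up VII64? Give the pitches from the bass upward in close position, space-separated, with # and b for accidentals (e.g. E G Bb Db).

In Ab minor, the subtonic is Gb, and the diatonic chord built there is a major triad.
Stacking thirds from Gb gives Gb-Bb-Db.
The figured bass 64 indicates second inversion, placing the fifth (Db) in the bass: Db-Gb-Bb.

Db Gb Bb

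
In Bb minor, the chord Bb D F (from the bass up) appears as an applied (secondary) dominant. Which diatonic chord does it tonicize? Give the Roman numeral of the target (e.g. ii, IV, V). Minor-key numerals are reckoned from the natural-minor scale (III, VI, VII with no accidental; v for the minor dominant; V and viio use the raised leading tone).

iv

The chord is a major triad on Bb.
A dominant resolves down a perfect fifth: Bb → Eb. In Bb minor, Eb is scale degree 4, i.e. iv.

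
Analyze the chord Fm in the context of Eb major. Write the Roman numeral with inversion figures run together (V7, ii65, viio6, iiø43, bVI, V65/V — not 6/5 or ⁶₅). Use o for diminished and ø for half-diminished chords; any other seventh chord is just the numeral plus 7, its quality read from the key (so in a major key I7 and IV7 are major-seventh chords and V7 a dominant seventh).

Stacked in thirds the chord is F-Ab-C: a minor triad on F.
In Eb major, F is the supertonic; the diatonic minor triad there is ii.

ii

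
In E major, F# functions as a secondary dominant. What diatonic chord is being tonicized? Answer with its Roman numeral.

V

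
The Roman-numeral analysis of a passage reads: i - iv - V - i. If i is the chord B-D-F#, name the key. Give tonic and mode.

B minor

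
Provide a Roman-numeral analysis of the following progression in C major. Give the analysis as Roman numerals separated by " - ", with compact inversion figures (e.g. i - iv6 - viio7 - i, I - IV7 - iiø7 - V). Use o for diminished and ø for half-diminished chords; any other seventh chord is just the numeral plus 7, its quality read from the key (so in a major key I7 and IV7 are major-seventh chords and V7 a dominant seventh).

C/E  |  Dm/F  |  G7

C/E: major triad on C = scale degree 1 → I6.
Dm/F has root D, degree 2 in C major, so ii6.
G7 has root G, degree 5 in C major, so V7.

I6 - ii6 - V7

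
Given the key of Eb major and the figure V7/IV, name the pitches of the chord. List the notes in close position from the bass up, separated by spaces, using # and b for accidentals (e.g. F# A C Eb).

Eb G Bb Db

The slash means an applied dominant: we want the dominant of IV. In Eb major, IV is Ab major, and its dominant is built on Eb.
Building a dominant seventh chord on Eb gives Eb-G-Bb-Db.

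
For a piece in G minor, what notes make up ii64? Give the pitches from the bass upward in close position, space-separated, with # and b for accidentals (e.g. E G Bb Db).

Scale degree 2 in G minor is A; here the chord built on it is altered to a minor triad. ii64 is the minor supertonic, borrowed from the parallel major (the Dorian ii).
So the chord is A-C-E.
With the 64 figure the chord is in second inversion; from the bass E upward in close position it reads E-A-C.

E A C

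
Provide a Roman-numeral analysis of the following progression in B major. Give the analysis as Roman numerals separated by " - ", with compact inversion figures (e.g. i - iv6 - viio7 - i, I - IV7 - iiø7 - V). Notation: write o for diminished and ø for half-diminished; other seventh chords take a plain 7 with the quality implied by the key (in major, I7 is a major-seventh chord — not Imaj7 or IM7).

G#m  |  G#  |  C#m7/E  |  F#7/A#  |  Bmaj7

G#m: root G# is the submediant; minor triad there is vi.
G# is the secondary dominant of ii (major triad on G#): V/ii.
C#m7/E has root C#, degree 2 in B major, so ii65.
F#7/A#: root F# is the dominant; dominant seventh chord there is V65.
Bmaj7: major seventh chord on B = scale degree 1 → I7.

vi - V/ii - ii65 - V65 - I7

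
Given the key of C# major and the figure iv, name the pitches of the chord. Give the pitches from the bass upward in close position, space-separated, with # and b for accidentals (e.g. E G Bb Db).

F# A C#

iv is the minor subdominant, borrowed from the parallel minor. In C# major that root is F#.
So the chord is F#-A-C#.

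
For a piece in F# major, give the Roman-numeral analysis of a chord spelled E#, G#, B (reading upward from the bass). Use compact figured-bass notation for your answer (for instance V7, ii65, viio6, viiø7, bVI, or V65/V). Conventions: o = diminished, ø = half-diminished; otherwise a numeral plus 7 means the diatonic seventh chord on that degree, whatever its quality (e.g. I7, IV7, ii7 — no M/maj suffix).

The pitches E#-G#-B form a diminished triad rooted on E#.
E# is scale degree 7 in F# major, and a diminished triad on that degree is written viio.

viio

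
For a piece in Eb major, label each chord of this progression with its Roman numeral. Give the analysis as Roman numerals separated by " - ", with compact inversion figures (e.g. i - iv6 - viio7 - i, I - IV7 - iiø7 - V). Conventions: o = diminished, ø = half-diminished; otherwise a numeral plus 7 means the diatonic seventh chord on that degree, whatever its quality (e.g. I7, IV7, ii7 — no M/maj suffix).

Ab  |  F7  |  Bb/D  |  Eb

Ab: major triad on Ab = scale degree 4 → IV.
F7 is the secondary dominant of V (dominant seventh chord on F): V7/V.
Bb/D has root Bb, degree 5 in Eb major, so V6.
Eb has root Eb, degree 1 in Eb major, so I.

IV - V7/V - V6 - I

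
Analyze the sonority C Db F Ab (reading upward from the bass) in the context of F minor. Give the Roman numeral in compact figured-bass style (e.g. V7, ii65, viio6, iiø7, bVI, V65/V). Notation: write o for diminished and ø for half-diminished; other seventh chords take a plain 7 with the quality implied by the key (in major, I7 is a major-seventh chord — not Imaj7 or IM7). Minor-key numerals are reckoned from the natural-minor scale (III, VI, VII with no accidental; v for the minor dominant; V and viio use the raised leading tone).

VI42

Stacked in thirds the chord is Db-F-Ab-C: a major seventh chord on Db.
In F minor, Db is the submediant; the diatonic major seventh chord there is VI7.
With C in the bass the chord is in third inversion, so the figured bass is 42.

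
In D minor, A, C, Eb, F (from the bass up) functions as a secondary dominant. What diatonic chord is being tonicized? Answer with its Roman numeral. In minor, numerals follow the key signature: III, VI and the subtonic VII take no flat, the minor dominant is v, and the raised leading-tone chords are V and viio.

VI

The chord is a dominant seventh chord on F.
A dominant resolves down a perfect fifth: F → Bb. In D minor, Bb is scale degree 6, i.e. VI.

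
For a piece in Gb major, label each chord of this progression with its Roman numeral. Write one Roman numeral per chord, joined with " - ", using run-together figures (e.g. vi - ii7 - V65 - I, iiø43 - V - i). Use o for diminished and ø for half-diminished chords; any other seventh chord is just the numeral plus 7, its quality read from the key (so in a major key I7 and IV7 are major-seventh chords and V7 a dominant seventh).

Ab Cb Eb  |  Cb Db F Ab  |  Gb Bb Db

ii - V42 - I

Ab-Cb-Eb: minor triad on Ab = scale degree 2 → ii.
Cb-Db-F-Ab has root Db, degree 5 in Gb major, so V42.
Gb-Bb-Db has root Gb, degree 1 in Gb major, so I.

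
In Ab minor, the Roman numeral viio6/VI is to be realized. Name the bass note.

The applied chord viio6/VI is rooted on Eb: Eb-Gb-Bbb.
The figure 6 means first inversion — the third is in the bass.

Gb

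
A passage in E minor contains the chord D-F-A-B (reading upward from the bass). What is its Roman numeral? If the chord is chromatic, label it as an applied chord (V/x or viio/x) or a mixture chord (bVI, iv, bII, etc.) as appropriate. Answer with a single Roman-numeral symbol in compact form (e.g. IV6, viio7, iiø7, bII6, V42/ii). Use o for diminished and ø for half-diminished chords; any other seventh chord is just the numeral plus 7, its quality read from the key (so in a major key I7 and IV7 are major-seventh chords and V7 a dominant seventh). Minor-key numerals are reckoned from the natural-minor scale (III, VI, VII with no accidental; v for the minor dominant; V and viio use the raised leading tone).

viiø65/VI

Stacked in thirds the chord is B-D-F-A: a half-diminished seventh chord on B.
B sits a half step below C (VI in E minor); a diminished chord there is the applied leading-tone chord of VI.
With D in the bass the chord is in first inversion, so the figured bass is 65.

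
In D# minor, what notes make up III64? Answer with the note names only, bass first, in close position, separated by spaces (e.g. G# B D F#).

C# F# A#

The numeral's case and figure indicate a major triad. In D# minor its root, the third degree, is F#.
That chord is spelled F#-A#-C#.
With the 64 figure the chord is in second inversion; from the bass C# upward in close position it reads C#-F#-A#.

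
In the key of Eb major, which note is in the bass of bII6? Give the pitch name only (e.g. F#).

bII in Eb major has root Fb; the chord is Fb-Ab-Cb.
The figure 6 means first inversion — the third is in the bass.

Ab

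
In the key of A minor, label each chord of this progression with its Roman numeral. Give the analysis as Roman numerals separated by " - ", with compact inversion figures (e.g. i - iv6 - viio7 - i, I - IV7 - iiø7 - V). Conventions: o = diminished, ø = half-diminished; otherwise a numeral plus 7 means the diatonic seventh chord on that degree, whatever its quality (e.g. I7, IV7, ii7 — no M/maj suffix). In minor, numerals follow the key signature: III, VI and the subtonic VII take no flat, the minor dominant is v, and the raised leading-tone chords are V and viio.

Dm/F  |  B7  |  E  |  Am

Dm/F: root D is the subdominant; minor triad there is iv6.
B7: a dominant seventh chord on B, the applied dominant of V → V7/V.
E: major triad on E = scale degree 5 → V.
Am: minor triad on A = scale degree 1 → i.

iv6 - V7/V - V - i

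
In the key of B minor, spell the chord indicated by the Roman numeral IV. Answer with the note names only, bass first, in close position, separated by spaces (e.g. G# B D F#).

Scale degree 4 in B minor is E; here the chord built on it is altered to a major triad. IV is the major subdominant, borrowed from the parallel major.
So the chord is E-G#-B.

E G# B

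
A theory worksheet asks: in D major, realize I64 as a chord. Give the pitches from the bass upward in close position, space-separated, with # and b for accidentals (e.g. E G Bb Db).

A D F#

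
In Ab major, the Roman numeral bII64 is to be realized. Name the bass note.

Fb

bII in Ab major has root Bbb; the chord is Bbb-Db-Fb.
The figure 64 means second inversion — the fifth is in the bass.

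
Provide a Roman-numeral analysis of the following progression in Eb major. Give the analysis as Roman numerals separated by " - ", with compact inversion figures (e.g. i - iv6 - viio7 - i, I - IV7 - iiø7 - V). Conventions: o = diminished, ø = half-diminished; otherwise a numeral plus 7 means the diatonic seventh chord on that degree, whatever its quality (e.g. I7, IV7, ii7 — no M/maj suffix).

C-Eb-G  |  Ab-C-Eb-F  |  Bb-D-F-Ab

vi - ii65 - V7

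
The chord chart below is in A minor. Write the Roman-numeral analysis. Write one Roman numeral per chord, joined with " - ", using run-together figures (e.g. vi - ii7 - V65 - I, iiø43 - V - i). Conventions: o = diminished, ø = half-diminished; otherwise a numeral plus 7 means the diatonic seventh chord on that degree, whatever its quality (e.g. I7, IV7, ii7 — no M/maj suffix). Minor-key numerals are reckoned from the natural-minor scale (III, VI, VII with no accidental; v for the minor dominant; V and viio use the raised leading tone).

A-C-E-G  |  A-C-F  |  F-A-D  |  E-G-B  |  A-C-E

i7 - VI6 - iv6 - v - i

A-C-E-G: minor seventh chord on A = scale degree 1 → i7.
A-C-F: major triad on F = scale degree 6 → VI6.
F-A-D has root D, degree 4 in A minor, so iv6.
E-G-B: root E is the dominant; minor triad there is v.
A-C-E: minor triad on A = scale degree 1 → i.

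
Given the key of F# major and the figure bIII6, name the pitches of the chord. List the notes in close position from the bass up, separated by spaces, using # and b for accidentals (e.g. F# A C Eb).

C# E A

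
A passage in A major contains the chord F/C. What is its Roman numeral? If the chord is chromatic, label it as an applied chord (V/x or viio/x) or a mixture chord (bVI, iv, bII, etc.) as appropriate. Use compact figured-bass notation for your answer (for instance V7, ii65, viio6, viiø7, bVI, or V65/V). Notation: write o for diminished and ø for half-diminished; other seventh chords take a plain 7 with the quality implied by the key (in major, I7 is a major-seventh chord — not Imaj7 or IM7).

Stacked in thirds the chord is F-A-C: a major triad on F.
F is the lowered sixth degree of A major (diatonic 6 would be F#). This is a major triad on the lowered sixth degree, borrowed from the parallel minor.
With C in the bass the chord is in second inversion, so the figured bass is 64.

bVI64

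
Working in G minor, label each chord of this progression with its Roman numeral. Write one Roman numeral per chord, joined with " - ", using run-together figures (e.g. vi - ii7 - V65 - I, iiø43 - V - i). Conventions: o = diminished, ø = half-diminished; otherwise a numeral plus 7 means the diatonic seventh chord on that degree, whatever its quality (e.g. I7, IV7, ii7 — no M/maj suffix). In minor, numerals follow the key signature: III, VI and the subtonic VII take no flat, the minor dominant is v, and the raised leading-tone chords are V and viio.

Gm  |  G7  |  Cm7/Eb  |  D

i - V7/iv - iv65 - V

Gm has root G, degree 1 in G minor, so i.
G7: chromatic; G is V of iv, so V7/iv.
Cm7/Eb: minor seventh chord on C = scale degree 4 → iv65.
D: major triad on D = scale degree 5 → V.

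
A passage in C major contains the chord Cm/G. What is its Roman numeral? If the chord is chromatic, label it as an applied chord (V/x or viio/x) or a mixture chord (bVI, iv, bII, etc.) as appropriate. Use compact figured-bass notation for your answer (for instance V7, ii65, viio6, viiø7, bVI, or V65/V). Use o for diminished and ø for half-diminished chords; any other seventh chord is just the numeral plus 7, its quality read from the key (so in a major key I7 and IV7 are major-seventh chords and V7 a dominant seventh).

i64

Stacked in thirds the chord is C-Eb-G: a minor triad on C.
C is the first degree of C major. This is the minor tonic, borrowed from the parallel minor.
With G in the bass the chord is in second inversion, so the figured bass is 64.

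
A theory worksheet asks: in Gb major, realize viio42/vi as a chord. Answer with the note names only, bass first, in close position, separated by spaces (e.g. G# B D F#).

The slash marks an applied leading-tone chord: viio of vi. In Gb major, vi is Eb, so the leading tone to it is D, a half step below.
Building a fully diminished seventh chord on D gives D-F-Ab-Cb.
With the 42 figure the chord is in third inversion; from the bass Cb upward in close position it reads Cb-D-F-Ab.

Cb D F Ab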